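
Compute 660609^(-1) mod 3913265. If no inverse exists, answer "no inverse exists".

3764544

gcd(3913265, 660609) by repeated division:
3913265 = 5×660609 + 610220
660609 = 1×610220 + 50389
610220 = 12×50389 + 5552
50389 = 9×5552 + 421
5552 = 13×421 + 79
421 = 5×79 + 26
79 = 3×26 + 1
26 = 26×1 + 0
Since gcd(660609, 3913265) = 1, back-substitute to write 1 as a combination:
1 = 79 − 3·26
1 = −3·421 + 16·79
1 = 16·5552 − 211·421
1 = −211·50389 + 1915·5552
1 = 1915·610220 − 23191·50389
1 = −23191·660609 + 25106·610220
1 = 25106·3913265 − 148721·660609
Thus 660609·(-148721) ≡ 1 (mod 3913265); reducing, -148721 mod 3913265 = 3764544.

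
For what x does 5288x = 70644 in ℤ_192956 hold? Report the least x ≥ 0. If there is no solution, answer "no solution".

First find gcd(5288, 192956):
192956 = 36·5288 + 2588
5288 = 2·2588 + 112
2588 = 23·112 + 12
112 = 9·12 + 4
12 = 3·4 + 0
gcd = 4 and 4 | 70644, so solutions exist. Divide through by 4: 1322x ≡ 17661 (mod 48239).
Now find 1322⁻¹ mod 48239:
48239 = 36×1322 + 647
1322 = 2×647 + 28
647 = 23×28 + 3
28 = 9×3 + 1
3 = 3×1 + 0
Back-substitute:
1 = 28 − 9·3
1 = −9·647 + 208·28
1 = 208·1322 − 425·647
1 = −425·48239 + 15508·1322
So 1322⁻¹ ≡ 15508 (mod 48239).
Then x ≡ 15508·17661 ≡ 33985 (mod 48239); the smallest non-negative solution is x = 33985.

33985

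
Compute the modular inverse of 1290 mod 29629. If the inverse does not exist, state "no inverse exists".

20235

Apply the Euclidean algorithm to 29629 and 1290:
29629 = 22×1290 + 1249
1290 = 1×1249 + 41
1249 = 30×41 + 19
41 = 2×19 + 3
19 = 6×3 + 1
3 = 3×1 + 0
Since gcd(1290, 29629) = 1, back-substitute to write 1 as a combination:
1 = 19 − 6·3
1 = −6·41 + 13·19
1 = 13·1249 − 396·41
1 = −396·1290 + 409·1249
1 = 409·29629 − 9394·1290
Hence 1290⁻¹ ≡ -9394 ≡ 20235 (mod 29629).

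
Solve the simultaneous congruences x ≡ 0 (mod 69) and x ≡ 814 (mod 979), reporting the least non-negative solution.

Write x = 0 + 69·k. Then 69·k ≡ 814 − 0 ≡ 814 (mod 979).
Need 69⁻¹ mod 979. Extended Euclid on (979, 69):
979 = 14*69 + 13
69 = 5*13 + 4
13 = 3*4 + 1
4 = 4*1 + 0
Back-substitute:
1 = 13 − 3·4
1 = −3·69 + 16·13
1 = 16·979 − 227·69
69⁻¹ ≡ 752 (mod 979), so k ≡ 752·814 ≡ 253 (mod 979).
x = 0 + 69·253 = 17457.

17457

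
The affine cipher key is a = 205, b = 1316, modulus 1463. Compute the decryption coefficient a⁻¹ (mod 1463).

1306

Extended Euclidean algorithm:
1463 = 7·205 + 28
205 = 7·28 + 9
28 = 3·9 + 1
9 = 9·1 + 0
Since gcd(205, 1463) = 1, back-substitute to write 1 as a combination:
1 = 28 − 3·9
1 = −3·205 + 22·28
1 = 22·1463 − 157·205
Thus 205·(-157) ≡ 1 (mod 1463); reducing, -157 mod 1463 = 1306.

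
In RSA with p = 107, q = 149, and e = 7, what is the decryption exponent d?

13447

φ(n) = (p−1)(q−1) = 106·148 = 15688.
Need d with 7·d ≡ 1 (mod 15688). Apply the extended Euclidean algorithm:
15688 = 2241×7 + 1
7 = 7×1 + 0
Back-substitute:
1 = 15688 − 2241·7
So 7·(-2241) ≡ 1 (mod 15688), hence d ≡ -2241 ≡ 13447 (mod 15688).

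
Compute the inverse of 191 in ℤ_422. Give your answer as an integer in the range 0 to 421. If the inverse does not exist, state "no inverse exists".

327

Apply the Euclidean algorithm to 422 and 191:
422 = 2·191 + 40
191 = 4·40 + 31
40 = 1·31 + 9
31 = 3·9 + 4
9 = 2·4 + 1
4 = 4·1 + 0
Since gcd(191, 422) = 1, back-substitute to write 1 as a combination:
1 = 9 − 2·4
1 = −2·31 + 7·9
1 = 7·40 − 9·31
1 = −9·191 + 43·40
1 = 43·422 − 95·191
Hence 191⁻¹ ≡ -95 ≡ 327 (mod 422).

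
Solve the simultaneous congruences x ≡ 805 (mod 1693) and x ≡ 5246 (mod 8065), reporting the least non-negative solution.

5658811

Write x = 805 + 1693·k. Then 1693·k ≡ 5246 − 805 ≡ 4441 (mod 8065).
Need 1693⁻¹ mod 8065. Extended Euclid on (8065, 1693):
8065 = 4×1693 + 1293
1693 = 1×1293 + 400
1293 = 3×400 + 93
400 = 4×93 + 28
93 = 3×28 + 9
28 = 3×9 + 1
9 = 9×1 + 0
Back-substitute:
1 = 28 − 3·9
1 = −3·93 + 10·28
1 = 10·400 − 43·93
1 = −43·1293 + 139·400
1 = 139·1693 − 182·1293
1 = −182·8065 + 867·1693
1693⁻¹ ≡ 867 (mod 8065), so k ≡ 867·4441 ≡ 3342 (mod 8065).
x = 805 + 1693·3342 = 5658811.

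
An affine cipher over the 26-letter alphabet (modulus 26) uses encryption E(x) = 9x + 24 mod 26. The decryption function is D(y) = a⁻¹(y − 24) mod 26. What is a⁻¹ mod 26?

3

gcd(26, 9) by repeated division:
26 = 2×9 + 8
9 = 1×8 + 1
8 = 8×1 + 0
gcd = 1, so the inverse exists. Back-substitute:
1 = 9 − 8
1 = −26 + 3·9
So 9·3 ≡ 1 (mod 26).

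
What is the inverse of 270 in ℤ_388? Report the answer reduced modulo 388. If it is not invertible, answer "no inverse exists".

Compute gcd(270, 388):
388 = 1×270 + 118
270 = 2×118 + 34
118 = 3×34 + 16
34 = 2×16 + 2
16 = 8×2 + 0
Since gcd = 2 > 1, 270 is not a unit mod 388.

no inverse exists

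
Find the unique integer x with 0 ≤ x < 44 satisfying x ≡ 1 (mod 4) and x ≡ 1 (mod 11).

Write x = 1 + 4·k. Then 4·k ≡ 1 − 1 ≡ 0 (mod 11).
Need 4⁻¹ mod 11. Extended Euclid on (11, 4):
11 = 2×4 + 3
4 = 1×3 + 1
3 = 3×1 + 0
Back-substitute:
1 = 4 − 3
1 = −11 + 3·4
4⁻¹ ≡ 3 (mod 11), so k ≡ 3·0 ≡ 0 (mod 11).
x = 1 + 4·0 = 1.

1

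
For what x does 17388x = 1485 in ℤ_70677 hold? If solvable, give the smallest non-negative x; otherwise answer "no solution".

First find gcd(17388, 70677):
70677 = 4·17388 + 1125
17388 = 15·1125 + 513
1125 = 2·513 + 99
513 = 5·99 + 18
99 = 5·18 + 9
18 = 2·9 + 0
gcd = 9 and 9 | 1485, so solutions exist. Divide through by 9: 1932x ≡ 165 (mod 7853).
Now find 1932⁻¹ mod 7853:
7853 = 4·1932 + 125
1932 = 15·125 + 57
125 = 2·57 + 11
57 = 5·11 + 2
11 = 5·2 + 1
2 = 2·1 + 0
Back-substitute:
1 = 11 − 5·2
1 = −5·57 + 26·11
1 = 26·125 − 57·57
1 = −57·1932 + 881·125
1 = 881·7853 − 3581·1932
So 1932·(-3581) ≡ 1 (mod 7853), i.e. 1932⁻¹ ≡ 4272.
Then x ≡ 4272·165 ≡ 5963 (mod 7853); the smallest non-negative solution is x = 5963.

5963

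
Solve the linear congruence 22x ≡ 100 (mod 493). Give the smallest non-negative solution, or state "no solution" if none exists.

139

First find gcd(22, 493):
493 = 22·22 + 9
22 = 2·9 + 4
9 = 2·4 + 1
4 = 4·1 + 0
gcd = 1, so a unique solution mod 493 exists.
Back-substitute for the Bézout coefficients:
1 = 9 − 2·4
1 = −2·22 + 5·9
1 = 5·493 − 112·22
So 22·(-112) ≡ 1 (mod 493), giving 22⁻¹ ≡ 381.
x ≡ 22⁻¹·100 ≡ 381·100 ≡ 139 (mod 493).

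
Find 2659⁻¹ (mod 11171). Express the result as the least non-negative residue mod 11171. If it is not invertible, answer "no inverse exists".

4886

Extended Euclidean algorithm:
11171 = 4*2659 + 535
2659 = 4*535 + 519
535 = 1*519 + 16
519 = 32*16 + 7
16 = 2*7 + 2
7 = 3*2 + 1
2 = 2*1 + 0
gcd = 1, so the inverse exists. Back-substitute:
1 = 7 − 3·2
1 = −3·16 + 7·7
1 = 7·519 − 227·16
1 = −227·535 + 234·519
1 = 234·2659 − 1163·535
1 = −1163·11171 + 4886·2659
So 2659·4886 ≡ 1 (mod 11171).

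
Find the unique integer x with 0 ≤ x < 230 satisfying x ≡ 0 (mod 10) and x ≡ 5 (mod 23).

Write x = 0 + 10·k. Then 10·k ≡ 5 − 0 ≡ 5 (mod 23).
Need 10⁻¹ mod 23. Extended Euclid on (23, 10):
23 = 2*10 + 3
10 = 3*3 + 1
3 = 3*1 + 0
Back-substitute:
1 = 10 − 3·3
1 = −3·23 + 7·10
10⁻¹ ≡ 7 (mod 23), so k ≡ 7·5 ≡ 12 (mod 23).
x = 0 + 10·12 = 120.

120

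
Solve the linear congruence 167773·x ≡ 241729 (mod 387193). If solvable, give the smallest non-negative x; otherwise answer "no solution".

First find gcd(167773, 387193):
387193 = 2*167773 + 51647
167773 = 3*51647 + 12832
51647 = 4*12832 + 319
12832 = 40*319 + 72
319 = 4*72 + 31
72 = 2*31 + 10
31 = 3*10 + 1
10 = 10*1 + 0
gcd = 1, so a unique solution mod 387193 exists.
Back-substitute for the Bézout coefficients:
1 = 31 − 3·10
1 = −3·72 + 7·31
1 = 7·319 − 31·72
1 = −31·12832 + 1247·319
1 = 1247·51647 − 5019·12832
1 = −5019·167773 + 16304·51647
1 = 16304·387193 − 37627·167773
So 167773·(-37627) ≡ 1 (mod 387193), giving 167773⁻¹ ≡ 349566.
x ≡ 167773⁻¹·241729 ≡ 349566·241729 ≡ 13680 (mod 387193).

13680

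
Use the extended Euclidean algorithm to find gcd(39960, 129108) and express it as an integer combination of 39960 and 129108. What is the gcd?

Apply Euclid's algorithm to 129108 and 39960:
129108 = 3·39960 + 9228
39960 = 4·9228 + 3048
9228 = 3·3048 + 84
3048 = 36·84 + 24
84 = 3·24 + 12
24 = 2·12 + 0
gcd(39960, 129108) = 12.
Back-substituting:
12 = 84 − 3·24
12 = −3·3048 + 109·84
12 = 109·9228 − 330·3048
12 = −330·39960 + 1429·9228
12 = 1429·129108 − 4617·39960
So 12 = (1429)·129108 + (-4617)·39960.

12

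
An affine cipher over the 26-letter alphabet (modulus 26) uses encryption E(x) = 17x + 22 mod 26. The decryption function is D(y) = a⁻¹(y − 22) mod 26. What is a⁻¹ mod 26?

23

Run Euclid on (26, 17):
26 = 1*17 + 9
17 = 1*9 + 8
9 = 1*8 + 1
8 = 8*1 + 0
gcd = 1, so the inverse exists. Back-substitute:
1 = 9 − 8
1 = −17 + 2·9
1 = 2·26 − 3·17
Hence 17⁻¹ ≡ -3 ≡ 23 (mod 26).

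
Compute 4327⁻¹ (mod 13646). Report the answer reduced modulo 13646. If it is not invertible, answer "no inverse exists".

Apply the Euclidean algorithm to 13646 and 4327:
13646 = 3×4327 + 665
4327 = 6×665 + 337
665 = 1×337 + 328
337 = 1×328 + 9
328 = 36×9 + 4
9 = 2×4 + 1
4 = 4×1 + 0
gcd = 1, so the inverse exists. Back-substitute:
1 = 9 − 2·4
1 = −2·328 + 73·9
1 = 73·337 − 75·328
1 = −75·665 + 148·337
1 = 148·4327 − 963·665
1 = −963·13646 + 3037·4327
So 4327·3037 ≡ 1 (mod 13646).

3037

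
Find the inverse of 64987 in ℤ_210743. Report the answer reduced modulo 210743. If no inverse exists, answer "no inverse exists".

no inverse exists

Euclidean algorithm on 210743, 64987:
210743 = 3*64987 + 15782
64987 = 4*15782 + 1859
15782 = 8*1859 + 910
1859 = 2*910 + 39
910 = 23*39 + 13
39 = 3*13 + 0
The gcd is 13, not 1, hence no inverse exists.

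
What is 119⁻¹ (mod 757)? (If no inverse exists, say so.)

gcd(757, 119) by repeated division:
757 = 6*119 + 43
119 = 2*43 + 33
43 = 1*33 + 10
33 = 3*10 + 3
10 = 3*3 + 1
3 = 3*1 + 0
gcd = 1, so the inverse exists. Back-substitute:
1 = 10 − 3·3
1 = −3·33 + 10·10
1 = 10·43 − 13·33
1 = −13·119 + 36·43
1 = 36·757 − 229·119
Thus 119·(-229) ≡ 1 (mod 757); reducing, -229 mod 757 = 528.

528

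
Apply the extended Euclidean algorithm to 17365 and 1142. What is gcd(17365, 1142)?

Repeated division:
17365 = 15·1142 + 235
1142 = 4·235 + 202
235 = 1·202 + 33
202 = 6·33 + 4
33 = 8·4 + 1
4 = 4·1 + 0
gcd(17365, 1142) = 1.
Back-substituting:
1 = 33 − 8·4
1 = −8·202 + 49·33
1 = 49·235 − 57·202
1 = −57·1142 + 277·235
1 = 277·17365 − 4212·1142
So 1 = (277)·17365 + (-4212)·1142.

1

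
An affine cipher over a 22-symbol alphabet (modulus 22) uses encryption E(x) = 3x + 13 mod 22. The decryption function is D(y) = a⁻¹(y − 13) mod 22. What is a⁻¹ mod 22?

15

Extended Euclidean algorithm:
22 = 7*3 + 1
3 = 3*1 + 0
The gcd is 1. Working backward:
1 = 22 − 7·3
Thus 3·(-7) ≡ 1 (mod 22); reducing, -7 mod 22 = 15.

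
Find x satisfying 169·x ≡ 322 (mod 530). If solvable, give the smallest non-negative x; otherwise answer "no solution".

First find gcd(169, 530):
530 = 3·169 + 23
169 = 7·23 + 8
23 = 2·8 + 7
8 = 1·7 + 1
7 = 7·1 + 0
gcd = 1, so a unique solution mod 530 exists.
Back-substitute for the Bézout coefficients:
1 = 8 − 7
1 = −23 + 3·8
1 = 3·169 − 22·23
1 = −22·530 + 69·169
So 169·(69) ≡ 1 (mod 530), giving 169⁻¹ ≡ 69.
x ≡ 169⁻¹·322 ≡ 69·322 ≡ 488 (mod 530).

488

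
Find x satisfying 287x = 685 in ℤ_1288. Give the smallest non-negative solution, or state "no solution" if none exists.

no solution

gcd(287, 1288):
1288 = 4×287 + 140
287 = 2×140 + 7
140 = 20×7 + 0
gcd = 7, but 7 ∤ 685, so the congruence has no solution.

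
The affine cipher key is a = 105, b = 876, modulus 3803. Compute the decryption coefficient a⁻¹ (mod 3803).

2644

Extended Euclidean algorithm:
3803 = 36·105 + 23
105 = 4·23 + 13
23 = 1·13 + 10
13 = 1·10 + 3
10 = 3·3 + 1
3 = 3·1 + 0
Since gcd(105, 3803) = 1, back-substitute to write 1 as a combination:
1 = 10 − 3·3
1 = −3·13 + 4·10
1 = 4·23 − 7·13
1 = −7·105 + 32·23
1 = 32·3803 − 1159·105
Hence 105⁻¹ ≡ -1159 ≡ 2644 (mod 3803).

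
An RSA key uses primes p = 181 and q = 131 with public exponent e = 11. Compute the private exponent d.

φ(n) = (p−1)(q−1) = 180·130 = 23400.
Need d with 11·d ≡ 1 (mod 23400). Apply the extended Euclidean algorithm:
23400 = 2127*11 + 3
11 = 3*3 + 2
3 = 1*2 + 1
2 = 2*1 + 0
Back-substitute:
1 = 3 − 2
1 = −11 + 4·3
1 = 4·23400 − 8509·11
So 11·(-8509) ≡ 1 (mod 23400), hence d ≡ -8509 ≡ 14891 (mod 23400).

14891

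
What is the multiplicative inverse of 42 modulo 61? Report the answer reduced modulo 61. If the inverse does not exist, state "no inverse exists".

gcd(61, 42) by repeated division:
61 = 1*42 + 19
42 = 2*19 + 4
19 = 4*4 + 3
4 = 1*3 + 1
3 = 3*1 + 0
Since gcd(42, 61) = 1, back-substitute to write 1 as a combination:
1 = 4 − 3
1 = −19 + 5·4
1 = 5·42 − 11·19
1 = −11·61 + 16·42
So 42·16 ≡ 1 (mod 61).

16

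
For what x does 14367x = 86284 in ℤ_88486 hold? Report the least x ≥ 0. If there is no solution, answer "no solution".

85160

First find gcd(14367, 88486):
88486 = 6·14367 + 2284
14367 = 6·2284 + 663
2284 = 3·663 + 295
663 = 2·295 + 73
295 = 4·73 + 3
73 = 24·3 + 1
3 = 3·1 + 0
gcd = 1, so a unique solution mod 88486 exists.
Back-substitute for the Bézout coefficients:
1 = 73 − 24·3
1 = −24·295 + 97·73
1 = 97·663 − 218·295
1 = −218·2284 + 751·663
1 = 751·14367 − 4724·2284
1 = −4724·88486 + 29095·14367
So 14367·(29095) ≡ 1 (mod 88486), giving 14367⁻¹ ≡ 29095.
x ≡ 14367⁻¹·86284 ≡ 29095·86284 ≡ 85160 (mod 88486).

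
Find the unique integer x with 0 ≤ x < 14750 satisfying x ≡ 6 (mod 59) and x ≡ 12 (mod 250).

2012

Write x = 6 + 59·k. Then 59·k ≡ 12 − 6 ≡ 6 (mod 250).
Need 59⁻¹ mod 250. Extended Euclid on (250, 59):
250 = 4×59 + 14
59 = 4×14 + 3
14 = 4×3 + 2
3 = 1×2 + 1
2 = 2×1 + 0
Back-substitute:
1 = 3 − 2
1 = −14 + 5·3
1 = 5·59 − 21·14
1 = −21·250 + 89·59
59⁻¹ ≡ 89 (mod 250), so k ≡ 89·6 ≡ 34 (mod 250).
x = 6 + 59·34 = 2012.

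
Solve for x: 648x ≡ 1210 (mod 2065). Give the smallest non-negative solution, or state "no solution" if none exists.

2035

First find gcd(648, 2065):
2065 = 3·648 + 121
648 = 5·121 + 43
121 = 2·43 + 35
43 = 1·35 + 8
35 = 4·8 + 3
8 = 2·3 + 2
3 = 1·2 + 1
2 = 2·1 + 0
gcd = 1, so a unique solution mod 2065 exists.
Back-substitute for the Bézout coefficients:
1 = 3 − 2
1 = −8 + 3·3
1 = 3·35 − 13·8
1 = −13·43 + 16·35
1 = 16·121 − 45·43
1 = −45·648 + 241·121
1 = 241·2065 − 768·648
So 648·(-768) ≡ 1 (mod 2065), giving 648⁻¹ ≡ 1297.
x ≡ 648⁻¹·1210 ≡ 1297·1210 ≡ 2035 (mod 2065).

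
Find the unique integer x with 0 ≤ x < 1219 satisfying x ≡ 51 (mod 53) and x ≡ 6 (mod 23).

581

Write x = 51 + 53·k. Then 53·k ≡ 6 − 51 ≡ 1 (mod 23).
Need 53⁻¹ mod 23. Extended Euclid on (23, 7):
23 = 3·7 + 2
7 = 3·2 + 1
2 = 2·1 + 0
Back-substitute:
1 = 7 − 3·2
1 = −3·23 + 10·7
53⁻¹ ≡ 10 (mod 23), so k ≡ 10·1 ≡ 10 (mod 23).
x = 51 + 53·10 = 581.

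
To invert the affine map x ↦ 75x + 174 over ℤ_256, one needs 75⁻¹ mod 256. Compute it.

99

Extended Euclidean algorithm:
256 = 3·75 + 31
75 = 2·31 + 13
31 = 2·13 + 5
13 = 2·5 + 3
5 = 1·3 + 2
3 = 1·2 + 1
2 = 2·1 + 0
Since gcd(75, 256) = 1, back-substitute to write 1 as a combination:
1 = 3 − 2
1 = −5 + 2·3
1 = 2·13 − 5·5
1 = −5·31 + 12·13
1 = 12·75 − 29·31
1 = −29·256 + 99·75
So 75·99 ≡ 1 (mod 256).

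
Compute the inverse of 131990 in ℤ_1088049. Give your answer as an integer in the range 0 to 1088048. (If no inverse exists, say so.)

Run Euclid on (1088049, 131990):
1088049 = 8*131990 + 32129
131990 = 4*32129 + 3474
32129 = 9*3474 + 863
3474 = 4*863 + 22
863 = 39*22 + 5
22 = 4*5 + 2
5 = 2*2 + 1
2 = 2*1 + 0
The gcd is 1. Working backward:
1 = 5 − 2·2
1 = −2·22 + 9·5
1 = 9·863 − 353·22
1 = −353·3474 + 1421·863
1 = 1421·32129 − 13142·3474
1 = −13142·131990 + 53989·32129
1 = 53989·1088049 − 445054·131990
So 131990·(-445054) ≡ 1 (mod 1088049), and -445054 ≡ 642995 (mod 1088049).

642995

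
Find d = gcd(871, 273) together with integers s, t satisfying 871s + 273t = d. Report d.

Apply Euclid's algorithm to 871 and 273:
871 = 3*273 + 52
273 = 5*52 + 13
52 = 4*13 + 0
gcd(871, 273) = 13.
Back-substituting:
13 = 273 − 5·52
13 = −5·871 + 16·273
So 13 = (-5)·871 + (16)·273.

13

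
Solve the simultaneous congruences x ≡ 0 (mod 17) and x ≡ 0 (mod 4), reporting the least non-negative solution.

0

Write x = 0 + 17·k. Then 17·k ≡ 0 − 0 ≡ 0 (mod 4).
Need 17⁻¹ mod 4. Extended Euclid on (4, 1):
4 = 4*1 + 0
17⁻¹ ≡ 1 (mod 4), so k ≡ 1·0 ≡ 0 (mod 4).
x = 0 + 17·0 = 0.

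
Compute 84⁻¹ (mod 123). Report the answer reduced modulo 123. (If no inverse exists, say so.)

Euclidean algorithm on 123, 84:
123 = 1*84 + 39
84 = 2*39 + 6
39 = 6*6 + 3
6 = 2*3 + 0
gcd(84, 123) = 3 ≠ 1, so 84 has no multiplicative inverse modulo 123.

no inverse exists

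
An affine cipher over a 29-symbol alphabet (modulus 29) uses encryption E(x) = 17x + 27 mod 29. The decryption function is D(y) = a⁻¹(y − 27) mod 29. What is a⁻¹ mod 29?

Apply the Euclidean algorithm to 29 and 17:
29 = 1·17 + 12
17 = 1·12 + 5
12 = 2·5 + 2
5 = 2·2 + 1
2 = 2·1 + 0
gcd = 1, so the inverse exists. Back-substitute:
1 = 5 − 2·2
1 = −2·12 + 5·5
1 = 5·17 − 7·12
1 = −7·29 + 12·17
So 17·12 ≡ 1 (mod 29).

12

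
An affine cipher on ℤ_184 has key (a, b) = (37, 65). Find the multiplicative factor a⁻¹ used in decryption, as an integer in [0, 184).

5

Extended Euclidean algorithm:
184 = 4*37 + 36
37 = 1*36 + 1
36 = 36*1 + 0
gcd = 1, so the inverse exists. Back-substitute:
1 = 37 − 36
1 = −184 + 5·37
So 37·5 ≡ 1 (mod 184).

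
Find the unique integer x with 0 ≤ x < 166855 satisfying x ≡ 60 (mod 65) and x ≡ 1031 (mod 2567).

Write x = 60 + 65·k. Then 65·k ≡ 1031 − 60 ≡ 971 (mod 2567).
Need 65⁻¹ mod 2567. Extended Euclid on (2567, 65):
2567 = 39·65 + 32
65 = 2·32 + 1
32 = 32·1 + 0
Back-substitute:
1 = 65 − 2·32
1 = −2·2567 + 79·65
65⁻¹ ≡ 79 (mod 2567), so k ≡ 79·971 ≡ 2266 (mod 2567).
x = 60 + 65·2266 = 147350.

147350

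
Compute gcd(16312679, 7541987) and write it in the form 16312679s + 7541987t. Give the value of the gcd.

Repeated division:
16312679 = 2·7541987 + 1228705
7541987 = 6·1228705 + 169757
1228705 = 7·169757 + 40406
169757 = 4·40406 + 8133
40406 = 4·8133 + 7874
8133 = 1·7874 + 259
7874 = 30·259 + 104
259 = 2·104 + 51
104 = 2·51 + 2
51 = 25·2 + 1
2 = 2·1 + 0
gcd(16312679, 7541987) = 1.
Back-substituting:
1 = 51 − 25·2
1 = −25·104 + 51·51
1 = 51·259 − 127·104
1 = −127·7874 + 3861·259
1 = 3861·8133 − 3988·7874
1 = −3988·40406 + 19813·8133
1 = 19813·169757 − 83240·40406
1 = −83240·1228705 + 602493·169757
1 = 602493·7541987 − 3698198·1228705
1 = −3698198·16312679 + 7998889·7541987
So 1 = (-3698198)·16312679 + (7998889)·7541987.

1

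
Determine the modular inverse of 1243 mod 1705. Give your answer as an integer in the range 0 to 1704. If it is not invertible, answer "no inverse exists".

Compute gcd(1243, 1705):
1705 = 1*1243 + 462
1243 = 2*462 + 319
462 = 1*319 + 143
319 = 2*143 + 33
143 = 4*33 + 11
33 = 3*11 + 0
The gcd is 11, not 1, hence no inverse exists.

no inverse exists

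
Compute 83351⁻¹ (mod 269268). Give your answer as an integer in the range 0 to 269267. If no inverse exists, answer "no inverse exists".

157595

Extended Euclidean algorithm:
269268 = 3·83351 + 19215
83351 = 4·19215 + 6491
19215 = 2·6491 + 6233
6491 = 1·6233 + 258
6233 = 24·258 + 41
258 = 6·41 + 12
41 = 3·12 + 5
12 = 2·5 + 2
5 = 2·2 + 1
2 = 2·1 + 0
Since gcd(83351, 269268) = 1, back-substitute to write 1 as a combination:
1 = 5 − 2·2
1 = −2·12 + 5·5
1 = 5·41 − 17·12
1 = −17·258 + 107·41
1 = 107·6233 − 2585·258
1 = −2585·6491 + 2692·6233
1 = 2692·19215 − 7969·6491
1 = −7969·83351 + 34568·19215
1 = 34568·269268 − 111673·83351
Thus 83351·(-111673) ≡ 1 (mod 269268); reducing, -111673 mod 269268 = 157595.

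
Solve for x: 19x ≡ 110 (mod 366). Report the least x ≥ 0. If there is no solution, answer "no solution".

314

First find gcd(19, 366):
366 = 19·19 + 5
19 = 3·5 + 4
5 = 1·4 + 1
4 = 4·1 + 0
gcd = 1, so a unique solution mod 366 exists.
Back-substitute for the Bézout coefficients:
1 = 5 − 4
1 = −19 + 4·5
1 = 4·366 − 77·19
So 19·(-77) ≡ 1 (mod 366), giving 19⁻¹ ≡ 289.
x ≡ 19⁻¹·110 ≡ 289·110 ≡ 314 (mod 366).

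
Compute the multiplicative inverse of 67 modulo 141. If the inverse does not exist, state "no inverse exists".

40

gcd(141, 67) by repeated division:
141 = 2·67 + 7
67 = 9·7 + 4
7 = 1·4 + 3
4 = 1·3 + 1
3 = 3·1 + 0
Since gcd(67, 141) = 1, back-substitute to write 1 as a combination:
1 = 4 − 3
1 = −7 + 2·4
1 = 2·67 − 19·7
1 = −19·141 + 40·67
So 67·40 ≡ 1 (mod 141).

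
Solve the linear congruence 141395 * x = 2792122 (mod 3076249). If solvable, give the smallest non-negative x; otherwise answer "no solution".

First find gcd(141395, 3076249):
3076249 = 21×141395 + 106954
141395 = 1×106954 + 34441
106954 = 3×34441 + 3631
34441 = 9×3631 + 1762
3631 = 2×1762 + 107
1762 = 16×107 + 50
107 = 2×50 + 7
50 = 7×7 + 1
7 = 7×1 + 0
gcd = 1, so a unique solution mod 3076249 exists.
Back-substitute for the Bézout coefficients:
1 = 50 − 7·7
1 = −7·107 + 15·50
1 = 15·1762 − 247·107
1 = −247·3631 + 509·1762
1 = 509·34441 − 4828·3631
1 = −4828·106954 + 14993·34441
1 = 14993·141395 − 19821·106954
1 = −19821·3076249 + 431234·141395
So 141395·(431234) ≡ 1 (mod 3076249), giving 141395⁻¹ ≡ 431234.
x ≡ 141395⁻¹·2792122 ≡ 431234·2792122 ≡ 1774952 (mod 3076249).

1774952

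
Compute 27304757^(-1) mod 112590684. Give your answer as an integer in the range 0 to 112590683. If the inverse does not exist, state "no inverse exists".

Run Euclid on (112590684, 27304757):
112590684 = 4·27304757 + 3371656
27304757 = 8·3371656 + 331509
3371656 = 10·331509 + 56566
331509 = 5·56566 + 48679
56566 = 1·48679 + 7887
48679 = 6·7887 + 1357
7887 = 5·1357 + 1102
1357 = 1·1102 + 255
1102 = 4·255 + 82
255 = 3·82 + 9
82 = 9·9 + 1
9 = 9·1 + 0
Since gcd(27304757, 112590684) = 1, back-substitute to write 1 as a combination:
1 = 82 − 9·9
1 = −9·255 + 28·82
1 = 28·1102 − 121·255
1 = −121·1357 + 149·1102
1 = 149·7887 − 866·1357
1 = −866·48679 + 5345·7887
1 = 5345·56566 − 6211·48679
1 = −6211·331509 + 36400·56566
1 = 36400·3371656 − 370211·331509
1 = −370211·27304757 + 2998088·3371656
1 = 2998088·112590684 − 12362563·27304757
So 27304757·(-12362563) ≡ 1 (mod 112590684), and -12362563 ≡ 100228121 (mod 112590684).

100228121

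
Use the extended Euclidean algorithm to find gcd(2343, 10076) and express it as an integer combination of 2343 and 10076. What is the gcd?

11

Euclidean algorithm:
10076 = 4*2343 + 704
2343 = 3*704 + 231
704 = 3*231 + 11
231 = 21*11 + 0
gcd(2343, 10076) = 11.
Working backward:
11 = 704 − 3·231
11 = −3·2343 + 10·704
11 = 10·10076 − 43·2343
So 11 = (10)·10076 + (-43)·2343.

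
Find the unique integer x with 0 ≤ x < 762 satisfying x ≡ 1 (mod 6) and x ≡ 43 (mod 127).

43

Write x = 1 + 6·k. Then 6·k ≡ 43 − 1 ≡ 42 (mod 127).
Need 6⁻¹ mod 127. Extended Euclid on (127, 6):
127 = 21×6 + 1
6 = 6×1 + 0
Back-substitute:
1 = 127 − 21·6
6⁻¹ ≡ 106 (mod 127), so k ≡ 106·42 ≡ 7 (mod 127).
x = 1 + 6·7 = 43.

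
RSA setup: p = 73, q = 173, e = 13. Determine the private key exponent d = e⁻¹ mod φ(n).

7621

φ(n) = (p−1)(q−1) = 72·172 = 12384.
Need d with 13·d ≡ 1 (mod 12384). Apply the extended Euclidean algorithm:
12384 = 952×13 + 8
13 = 1×8 + 5
8 = 1×5 + 3
5 = 1×3 + 2
3 = 1×2 + 1
2 = 2×1 + 0
Back-substitute:
1 = 3 − 2
1 = −5 + 2·3
1 = 2·8 − 3·5
1 = −3·13 + 5·8
1 = 5·12384 − 4763·13
So 13·(-4763) ≡ 1 (mod 12384), hence d ≡ -4763 ≡ 7621 (mod 12384).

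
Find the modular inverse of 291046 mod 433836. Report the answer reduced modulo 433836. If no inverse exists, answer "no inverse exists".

Compute gcd(291046, 433836):
433836 = 1×291046 + 142790
291046 = 2×142790 + 5466
142790 = 26×5466 + 674
5466 = 8×674 + 74
674 = 9×74 + 8
74 = 9×8 + 2
8 = 4×2 + 0
The gcd is 2, not 1, hence no inverse exists.

no inverse exists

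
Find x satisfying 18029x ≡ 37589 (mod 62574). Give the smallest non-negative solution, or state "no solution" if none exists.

8731

First find gcd(18029, 62574):
62574 = 3*18029 + 8487
18029 = 2*8487 + 1055
8487 = 8*1055 + 47
1055 = 22*47 + 21
47 = 2*21 + 5
21 = 4*5 + 1
5 = 5*1 + 0
gcd = 1, so a unique solution mod 62574 exists.
Back-substitute for the Bézout coefficients:
1 = 21 − 4·5
1 = −4·47 + 9·21
1 = 9·1055 − 202·47
1 = −202·8487 + 1625·1055
1 = 1625·18029 − 3452·8487
1 = −3452·62574 + 11981·18029
So 18029·(11981) ≡ 1 (mod 62574), giving 18029⁻¹ ≡ 11981.
x ≡ 18029⁻¹·37589 ≡ 11981·37589 ≡ 8731 (mod 62574).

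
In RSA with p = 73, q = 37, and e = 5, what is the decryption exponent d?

φ(n) = (p−1)(q−1) = 72·36 = 2592.
Need d with 5·d ≡ 1 (mod 2592). Apply the extended Euclidean algorithm:
2592 = 518·5 + 2
5 = 2·2 + 1
2 = 2·1 + 0
Back-substitute:
1 = 5 − 2·2
1 = −2·2592 + 1037·5
So 5·1037 ≡ 1 (mod 2592), hence d = 1037.

1037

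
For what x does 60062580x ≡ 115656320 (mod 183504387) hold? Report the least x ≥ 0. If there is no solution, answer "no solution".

no solution

gcd(60062580, 183504387):
183504387 = 3*60062580 + 3316647
60062580 = 18*3316647 + 362934
3316647 = 9*362934 + 50241
362934 = 7*50241 + 11247
50241 = 4*11247 + 5253
11247 = 2*5253 + 741
5253 = 7*741 + 66
741 = 11*66 + 15
66 = 4*15 + 6
15 = 2*6 + 3
6 = 2*3 + 0
gcd = 3, but 3 ∤ 115656320, so the congruence has no solution.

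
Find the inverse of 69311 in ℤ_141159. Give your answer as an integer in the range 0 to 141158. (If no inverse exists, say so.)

Run Euclid on (141159, 69311):
141159 = 2·69311 + 2537
69311 = 27·2537 + 812
2537 = 3·812 + 101
812 = 8·101 + 4
101 = 25·4 + 1
4 = 4·1 + 0
gcd = 1, so the inverse exists. Back-substitute:
1 = 101 − 25·4
1 = −25·812 + 201·101
1 = 201·2537 − 628·812
1 = −628·69311 + 17157·2537
1 = 17157·141159 − 34942·69311
So 69311·(-34942) ≡ 1 (mod 141159), and -34942 ≡ 106217 (mod 141159).

106217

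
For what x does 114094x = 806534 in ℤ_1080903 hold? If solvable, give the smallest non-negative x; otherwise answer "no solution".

First find gcd(114094, 1080903):
1080903 = 9×114094 + 54057
114094 = 2×54057 + 5980
54057 = 9×5980 + 237
5980 = 25×237 + 55
237 = 4×55 + 17
55 = 3×17 + 4
17 = 4×4 + 1
4 = 4×1 + 0
gcd = 1, so a unique solution mod 1080903 exists.
Back-substitute for the Bézout coefficients:
1 = 17 − 4·4
1 = −4·55 + 13·17
1 = 13·237 − 56·55
1 = −56·5980 + 1413·237
1 = 1413·54057 − 12773·5980
1 = −12773·114094 + 26959·54057
1 = 26959·1080903 − 255404·114094
So 114094·(-255404) ≡ 1 (mod 1080903), giving 114094⁻¹ ≡ 825499.
x ≡ 114094⁻¹·806534 ≡ 825499·806534 ≡ 1079489 (mod 1080903).

1079489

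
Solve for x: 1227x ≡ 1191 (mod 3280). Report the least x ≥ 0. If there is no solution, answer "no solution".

1653

First find gcd(1227, 3280):
3280 = 2×1227 + 826
1227 = 1×826 + 401
826 = 2×401 + 24
401 = 16×24 + 17
24 = 1×17 + 7
17 = 2×7 + 3
7 = 2×3 + 1
3 = 3×1 + 0
gcd = 1, so a unique solution mod 3280 exists.
Back-substitute for the Bézout coefficients:
1 = 7 − 2·3
1 = −2·17 + 5·7
1 = 5·24 − 7·17
1 = −7·401 + 117·24
1 = 117·826 − 241·401
1 = −241·1227 + 358·826
1 = 358·3280 − 957·1227
So 1227·(-957) ≡ 1 (mod 3280), giving 1227⁻¹ ≡ 2323.
x ≡ 1227⁻¹·1191 ≡ 2323·1191 ≡ 1653 (mod 3280).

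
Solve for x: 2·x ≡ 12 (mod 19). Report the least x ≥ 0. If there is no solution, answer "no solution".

6

First find gcd(2, 19):
19 = 9×2 + 1
2 = 2×1 + 0
gcd = 1, so a unique solution mod 19 exists.
Back-substitute for the Bézout coefficients:
1 = 19 − 9·2
So 2·(-9) ≡ 1 (mod 19), giving 2⁻¹ ≡ 10.
x ≡ 2⁻¹·12 ≡ 10·12 ≡ 6 (mod 19).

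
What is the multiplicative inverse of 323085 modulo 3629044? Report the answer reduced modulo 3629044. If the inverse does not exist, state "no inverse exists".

2583705

Apply the Euclidean algorithm to 3629044 and 323085:
3629044 = 11×323085 + 75109
323085 = 4×75109 + 22649
75109 = 3×22649 + 7162
22649 = 3×7162 + 1163
7162 = 6×1163 + 184
1163 = 6×184 + 59
184 = 3×59 + 7
59 = 8×7 + 3
7 = 2×3 + 1
3 = 3×1 + 0
Since gcd(323085, 3629044) = 1, back-substitute to write 1 as a combination:
1 = 7 − 2·3
1 = −2·59 + 17·7
1 = 17·184 − 53·59
1 = −53·1163 + 335·184
1 = 335·7162 − 2063·1163
1 = −2063·22649 + 6524·7162
1 = 6524·75109 − 21635·22649
1 = −21635·323085 + 93064·75109
1 = 93064·3629044 − 1045339·323085
So 323085·(-1045339) ≡ 1 (mod 3629044), and -1045339 ≡ 2583705 (mod 3629044).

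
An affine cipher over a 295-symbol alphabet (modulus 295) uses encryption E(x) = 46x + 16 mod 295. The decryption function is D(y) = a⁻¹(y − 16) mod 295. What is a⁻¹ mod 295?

186

Apply the Euclidean algorithm to 295 and 46:
295 = 6×46 + 19
46 = 2×19 + 8
19 = 2×8 + 3
8 = 2×3 + 2
3 = 1×2 + 1
2 = 2×1 + 0
gcd = 1, so the inverse exists. Back-substitute:
1 = 3 − 2
1 = −8 + 3·3
1 = 3·19 − 7·8
1 = −7·46 + 17·19
1 = 17·295 − 109·46
Thus 46·(-109) ≡ 1 (mod 295); reducing, -109 mod 295 = 186.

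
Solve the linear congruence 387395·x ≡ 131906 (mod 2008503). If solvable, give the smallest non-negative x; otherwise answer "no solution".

First find gcd(387395, 2008503):
2008503 = 5·387395 + 71528
387395 = 5·71528 + 29755
71528 = 2·29755 + 12018
29755 = 2·12018 + 5719
12018 = 2·5719 + 580
5719 = 9·580 + 499
580 = 1·499 + 81
499 = 6·81 + 13
81 = 6·13 + 3
13 = 4·3 + 1
3 = 3·1 + 0
gcd = 1, so a unique solution mod 2008503 exists.
Back-substitute for the Bézout coefficients:
1 = 13 − 4·3
1 = −4·81 + 25·13
1 = 25·499 − 154·81
1 = −154·580 + 179·499
1 = 179·5719 − 1765·580
1 = −1765·12018 + 3709·5719
1 = 3709·29755 − 9183·12018
1 = −9183·71528 + 22075·29755
1 = 22075·387395 − 119558·71528
1 = −119558·2008503 + 619865·387395
So 387395·(619865) ≡ 1 (mod 2008503), giving 387395⁻¹ ≡ 619865.
x ≡ 387395⁻¹·131906 ≡ 619865·131906 ≡ 1772566 (mod 2008503).

1772566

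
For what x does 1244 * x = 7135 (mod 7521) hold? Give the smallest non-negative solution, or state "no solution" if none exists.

6638

First find gcd(1244, 7521):
7521 = 6×1244 + 57
1244 = 21×57 + 47
57 = 1×47 + 10
47 = 4×10 + 7
10 = 1×7 + 3
7 = 2×3 + 1
3 = 3×1 + 0
gcd = 1, so a unique solution mod 7521 exists.
Back-substitute for the Bézout coefficients:
1 = 7 − 2·3
1 = −2·10 + 3·7
1 = 3·47 − 14·10
1 = −14·57 + 17·47
1 = 17·1244 − 371·57
1 = −371·7521 + 2243·1244
So 1244·(2243) ≡ 1 (mod 7521), giving 1244⁻¹ ≡ 2243.
x ≡ 1244⁻¹·7135 ≡ 2243·7135 ≡ 6638 (mod 7521).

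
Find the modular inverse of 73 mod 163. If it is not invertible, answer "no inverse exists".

67

gcd(163, 73) by repeated division:
163 = 2·73 + 17
73 = 4·17 + 5
17 = 3·5 + 2
5 = 2·2 + 1
2 = 2·1 + 0
The gcd is 1. Working backward:
1 = 5 − 2·2
1 = −2·17 + 7·5
1 = 7·73 − 30·17
1 = −30·163 + 67·73
So 73·67 ≡ 1 (mod 163).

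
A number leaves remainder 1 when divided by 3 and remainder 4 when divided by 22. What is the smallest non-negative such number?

Write x = 1 + 3·k. Then 3·k ≡ 4 − 1 ≡ 3 (mod 22).
Need 3⁻¹ mod 22. Extended Euclid on (22, 3):
22 = 7*3 + 1
3 = 3*1 + 0
Back-substitute:
1 = 22 − 7·3
3⁻¹ ≡ 15 (mod 22), so k ≡ 15·3 ≡ 1 (mod 22).
x = 1 + 3·1 = 4.

4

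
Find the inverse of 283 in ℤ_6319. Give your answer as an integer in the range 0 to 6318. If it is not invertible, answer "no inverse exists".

4756

Run Euclid on (6319, 283):
6319 = 22*283 + 93
283 = 3*93 + 4
93 = 23*4 + 1
4 = 4*1 + 0
Since gcd(283, 6319) = 1, back-substitute to write 1 as a combination:
1 = 93 − 23·4
1 = −23·283 + 70·93
1 = 70·6319 − 1563·283
Thus 283·(-1563) ≡ 1 (mod 6319); reducing, -1563 mod 6319 = 4756.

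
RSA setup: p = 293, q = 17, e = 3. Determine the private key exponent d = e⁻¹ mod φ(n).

3115

φ(n) = (p−1)(q−1) = 292·16 = 4672.
Need d with 3·d ≡ 1 (mod 4672). Apply the extended Euclidean algorithm:
4672 = 1557×3 + 1
3 = 3×1 + 0
Back-substitute:
1 = 4672 − 1557·3
So 3·(-1557) ≡ 1 (mod 4672), hence d ≡ -1557 ≡ 3115 (mod 4672).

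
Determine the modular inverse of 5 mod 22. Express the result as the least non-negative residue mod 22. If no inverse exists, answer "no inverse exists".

Apply the Euclidean algorithm to 22 and 5:
22 = 4*5 + 2
5 = 2*2 + 1
2 = 2*1 + 0
Since gcd(5, 22) = 1, back-substitute to write 1 as a combination:
1 = 5 − 2·2
1 = −2·22 + 9·5
So 5·9 ≡ 1 (mod 22).

9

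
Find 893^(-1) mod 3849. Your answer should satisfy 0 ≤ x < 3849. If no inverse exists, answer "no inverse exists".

2918

Extended Euclidean algorithm:
3849 = 4×893 + 277
893 = 3×277 + 62
277 = 4×62 + 29
62 = 2×29 + 4
29 = 7×4 + 1
4 = 4×1 + 0
The gcd is 1. Working backward:
1 = 29 − 7·4
1 = −7·62 + 15·29
1 = 15·277 − 67·62
1 = −67·893 + 216·277
1 = 216·3849 − 931·893
Hence 893⁻¹ ≡ -931 ≡ 2918 (mod 3849).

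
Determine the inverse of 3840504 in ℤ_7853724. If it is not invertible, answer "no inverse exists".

Euclidean algorithm on 7853724, 3840504:
7853724 = 2×3840504 + 172716
3840504 = 22×172716 + 40752
172716 = 4×40752 + 9708
40752 = 4×9708 + 1920
9708 = 5×1920 + 108
1920 = 17×108 + 84
108 = 1×84 + 24
84 = 3×24 + 12
24 = 2×12 + 0
gcd(3840504, 7853724) = 12 ≠ 1, so 3840504 has no multiplicative inverse modulo 7853724.

no inverse exists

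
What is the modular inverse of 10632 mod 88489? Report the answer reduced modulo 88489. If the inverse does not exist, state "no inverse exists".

62713

Extended Euclidean algorithm:
88489 = 8·10632 + 3433
10632 = 3·3433 + 333
3433 = 10·333 + 103
333 = 3·103 + 24
103 = 4·24 + 7
24 = 3·7 + 3
7 = 2·3 + 1
3 = 3·1 + 0
Since gcd(10632, 88489) = 1, back-substitute to write 1 as a combination:
1 = 7 − 2·3
1 = −2·24 + 7·7
1 = 7·103 − 30·24
1 = −30·333 + 97·103
1 = 97·3433 − 1000·333
1 = −1000·10632 + 3097·3433
1 = 3097·88489 − 25776·10632
So 10632·(-25776) ≡ 1 (mod 88489), and -25776 ≡ 62713 (mod 88489).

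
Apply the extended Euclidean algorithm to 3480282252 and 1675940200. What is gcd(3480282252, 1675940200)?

Repeated division:
3480282252 = 2·1675940200 + 128401852
1675940200 = 13·128401852 + 6716124
128401852 = 19·6716124 + 795496
6716124 = 8·795496 + 352156
795496 = 2·352156 + 91184
352156 = 3·91184 + 78604
91184 = 1·78604 + 12580
78604 = 6·12580 + 3124
12580 = 4·3124 + 84
3124 = 37·84 + 16
84 = 5·16 + 4
16 = 4·4 + 0
gcd(3480282252, 1675940200) = 4.
Express as a combination:
4 = 84 − 5·16
4 = −5·3124 + 186·84
4 = 186·12580 − 749·3124
4 = −749·78604 + 4680·12580
4 = 4680·91184 − 5429·78604
4 = −5429·352156 + 20967·91184
4 = 20967·795496 − 47363·352156
4 = −47363·6716124 + 399871·795496
4 = 399871·128401852 − 7644912·6716124
4 = −7644912·1675940200 + 99783727·128401852
4 = 99783727·3480282252 − 207212366·1675940200
So 4 = (99783727)·3480282252 + (-207212366)·1675940200.

4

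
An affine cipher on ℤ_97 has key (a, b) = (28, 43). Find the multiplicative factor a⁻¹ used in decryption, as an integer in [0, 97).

52

Apply the Euclidean algorithm to 97 and 28:
97 = 3·28 + 13
28 = 2·13 + 2
13 = 6·2 + 1
2 = 2·1 + 0
gcd = 1, so the inverse exists. Back-substitute:
1 = 13 − 6·2
1 = −6·28 + 13·13
1 = 13·97 − 45·28
So 28·(-45) ≡ 1 (mod 97), and -45 ≡ 52 (mod 97).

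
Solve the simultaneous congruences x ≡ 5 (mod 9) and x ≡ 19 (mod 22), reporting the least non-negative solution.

41

Write x = 5 + 9·k. Then 9·k ≡ 19 − 5 ≡ 14 (mod 22).
Need 9⁻¹ mod 22. Extended Euclid on (22, 9):
22 = 2×9 + 4
9 = 2×4 + 1
4 = 4×1 + 0
Back-substitute:
1 = 9 − 2·4
1 = −2·22 + 5·9
9⁻¹ ≡ 5 (mod 22), so k ≡ 5·14 ≡ 4 (mod 22).
x = 5 + 9·4 = 41.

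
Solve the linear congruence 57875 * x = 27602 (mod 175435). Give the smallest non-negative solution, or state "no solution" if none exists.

no solution

gcd(57875, 175435):
175435 = 3*57875 + 1810
57875 = 31*1810 + 1765
1810 = 1*1765 + 45
1765 = 39*45 + 10
45 = 4*10 + 5
10 = 2*5 + 0
gcd = 5, but 5 ∤ 27602, so the congruence has no solution.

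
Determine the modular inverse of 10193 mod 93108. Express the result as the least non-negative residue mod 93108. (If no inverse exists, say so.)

45773

Run Euclid on (93108, 10193):
93108 = 9·10193 + 1371
10193 = 7·1371 + 596
1371 = 2·596 + 179
596 = 3·179 + 59
179 = 3·59 + 2
59 = 29·2 + 1
2 = 2·1 + 0
The gcd is 1. Working backward:
1 = 59 − 29·2
1 = −29·179 + 88·59
1 = 88·596 − 293·179
1 = −293·1371 + 674·596
1 = 674·10193 − 5011·1371
1 = −5011·93108 + 45773·10193
So 10193·45773 ≡ 1 (mod 93108).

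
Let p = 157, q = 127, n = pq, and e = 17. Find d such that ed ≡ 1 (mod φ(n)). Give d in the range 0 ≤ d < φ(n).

4625

φ(n) = (p−1)(q−1) = 156·126 = 19656.
Need d with 17·d ≡ 1 (mod 19656). Apply the extended Euclidean algorithm:
19656 = 1156×17 + 4
17 = 4×4 + 1
4 = 4×1 + 0
Back-substitute:
1 = 17 − 4·4
1 = −4·19656 + 4625·17
So 17·4625 ≡ 1 (mod 19656), hence d = 4625.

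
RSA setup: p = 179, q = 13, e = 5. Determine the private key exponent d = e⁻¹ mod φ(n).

1709

φ(n) = (p−1)(q−1) = 178·12 = 2136.
Need d with 5·d ≡ 1 (mod 2136). Apply the extended Euclidean algorithm:
2136 = 427*5 + 1
5 = 5*1 + 0
Back-substitute:
1 = 2136 − 427·5
So 5·(-427) ≡ 1 (mod 2136), hence d ≡ -427 ≡ 1709 (mod 2136).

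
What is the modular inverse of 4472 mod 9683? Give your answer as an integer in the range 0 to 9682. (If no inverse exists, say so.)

gcd(9683, 4472) by repeated division:
9683 = 2×4472 + 739
4472 = 6×739 + 38
739 = 19×38 + 17
38 = 2×17 + 4
17 = 4×4 + 1
4 = 4×1 + 0
Since gcd(4472, 9683) = 1, back-substitute to write 1 as a combination:
1 = 17 − 4·4
1 = −4·38 + 9·17
1 = 9·739 − 175·38
1 = −175·4472 + 1059·739
1 = 1059·9683 − 2293·4472
So 4472·(-2293) ≡ 1 (mod 9683), and -2293 ≡ 7390 (mod 9683).

7390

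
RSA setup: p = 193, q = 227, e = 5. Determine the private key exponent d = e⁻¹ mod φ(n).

17357

φ(n) = (p−1)(q−1) = 192·226 = 43392.
Need d with 5·d ≡ 1 (mod 43392). Apply the extended Euclidean algorithm:
43392 = 8678*5 + 2
5 = 2*2 + 1
2 = 2*1 + 0
Back-substitute:
1 = 5 − 2·2
1 = −2·43392 + 17357·5
So 5·17357 ≡ 1 (mod 43392), hence d = 17357.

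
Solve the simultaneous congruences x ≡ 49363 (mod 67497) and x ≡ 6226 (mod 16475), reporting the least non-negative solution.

Write x = 49363 + 67497·k. Then 67497·k ≡ 6226 − 49363 ≡ 6288 (mod 16475).
Need 67497⁻¹ mod 16475. Extended Euclid on (16475, 1597):
16475 = 10*1597 + 505
1597 = 3*505 + 82
505 = 6*82 + 13
82 = 6*13 + 4
13 = 3*4 + 1
4 = 4*1 + 0
Back-substitute:
1 = 13 − 3·4
1 = −3·82 + 19·13
1 = 19·505 − 117·82
1 = −117·1597 + 370·505
1 = 370·16475 − 3817·1597
67497⁻¹ ≡ 12658 (mod 16475), so k ≡ 12658·6288 ≡ 2779 (mod 16475).
x = 49363 + 67497·2779 = 187623526.

187623526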